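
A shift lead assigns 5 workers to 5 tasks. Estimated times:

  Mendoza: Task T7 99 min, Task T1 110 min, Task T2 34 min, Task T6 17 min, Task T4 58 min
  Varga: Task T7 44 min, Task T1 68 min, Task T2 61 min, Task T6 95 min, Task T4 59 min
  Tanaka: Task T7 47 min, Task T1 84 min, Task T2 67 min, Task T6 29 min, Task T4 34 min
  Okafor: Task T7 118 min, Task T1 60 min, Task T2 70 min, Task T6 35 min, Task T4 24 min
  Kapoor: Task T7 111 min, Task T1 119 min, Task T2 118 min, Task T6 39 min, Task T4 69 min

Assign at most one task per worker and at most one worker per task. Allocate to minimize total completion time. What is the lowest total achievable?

Min total: 211 min

Optimal: Mendoza→Task T2 (34 min), Varga→Task T7 (44 min), Tanaka→Task T4 (34 min), Okafor→Task T1 (60 min), Kapoor→Task T6 (39 min) — total 34+44+34+60+39 = 211 min.
Row-greedy (each worker in turn takes its cheapest remaining task) gives 273 min, worse by 62.
Checked against all permutations: 211 min is optimal.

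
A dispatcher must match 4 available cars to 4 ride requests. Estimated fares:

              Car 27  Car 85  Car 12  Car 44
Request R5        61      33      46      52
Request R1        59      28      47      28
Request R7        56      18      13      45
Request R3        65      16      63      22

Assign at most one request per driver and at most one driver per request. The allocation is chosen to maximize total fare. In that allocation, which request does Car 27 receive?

Car 27 receives Request R1.

Optimal: Car 27→Request R1 ($59), Car 85→Request R5 ($33), Car 12→Request R3 ($63), Car 44→Request R7 ($45) — total 59+33+63+45 = $200.
Max-entry greedy (repeatedly take the single best remaining cell) gives $182, worse by 18.
Checked against all permutations: $200 is optimal.
Car 27's own top request is Request R3 ($65), but forcing Car 27→Request R3 and reassigning the rest optimally gives only $190 — worse by 10.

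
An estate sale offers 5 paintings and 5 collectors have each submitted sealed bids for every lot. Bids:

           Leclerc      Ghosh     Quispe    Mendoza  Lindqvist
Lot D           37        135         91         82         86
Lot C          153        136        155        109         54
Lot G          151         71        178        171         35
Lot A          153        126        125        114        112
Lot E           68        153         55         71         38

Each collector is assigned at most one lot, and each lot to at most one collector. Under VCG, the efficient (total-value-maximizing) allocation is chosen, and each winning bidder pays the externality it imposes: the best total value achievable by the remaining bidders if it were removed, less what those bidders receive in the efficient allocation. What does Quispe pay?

Efficient allocation: Leclerc→Lot A ($153), Ghosh→Lot E ($153), Quispe→Lot C ($155), Mendoza→Lot G ($171), Lindqvist→Lot D ($86); total welfare W = $718.
Quispe receives Lot C at value $155, so the others get W − 155 = $563.
Without Quispe: best allocation of the remaining 4 bidders over all 5 lots is Leclerc→Lot C ($153), Ghosh→Lot E ($153), Mendoza→Lot G ($171), Lindqvist→Lot A ($112), total $589.
VCG payment = (others' best without Quispe) − (others' welfare with Quispe) = 589 − 563 = $26.

Quispe pays $26.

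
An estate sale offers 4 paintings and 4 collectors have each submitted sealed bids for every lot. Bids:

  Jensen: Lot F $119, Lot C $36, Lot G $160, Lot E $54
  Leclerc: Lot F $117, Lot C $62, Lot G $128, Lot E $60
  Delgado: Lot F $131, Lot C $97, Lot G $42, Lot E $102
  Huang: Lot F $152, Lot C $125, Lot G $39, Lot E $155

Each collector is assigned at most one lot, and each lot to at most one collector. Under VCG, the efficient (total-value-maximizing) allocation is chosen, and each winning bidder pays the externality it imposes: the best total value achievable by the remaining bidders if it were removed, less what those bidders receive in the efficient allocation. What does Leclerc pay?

Leclerc pays $34.

Efficient allocation: Jensen→Lot G ($160), Leclerc→Lot F ($117), Delgado→Lot C ($97), Huang→Lot E ($155); total welfare W = $529.
Leclerc receives Lot F at value $117, so the others get W − 117 = $412.
Without Leclerc: best allocation of the remaining 3 bidders over all 4 lots is Jensen→Lot G ($160), Delgado→Lot F ($131), Huang→Lot E ($155), total $446.
VCG payment = (others' best without Leclerc) − (others' welfare with Leclerc) = 446 − 412 = $34.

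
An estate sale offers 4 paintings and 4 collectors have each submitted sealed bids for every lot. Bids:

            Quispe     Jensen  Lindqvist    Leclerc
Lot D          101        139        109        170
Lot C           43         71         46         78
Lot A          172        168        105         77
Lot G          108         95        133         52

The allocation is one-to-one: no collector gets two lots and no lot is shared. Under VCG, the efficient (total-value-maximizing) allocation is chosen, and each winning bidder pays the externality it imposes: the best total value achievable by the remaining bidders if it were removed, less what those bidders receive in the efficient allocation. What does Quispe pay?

Efficient allocation: Quispe→Lot A ($172), Jensen→Lot C ($71), Lindqvist→Lot G ($133), Leclerc→Lot D ($170); total welfare W = $546.
Quispe receives Lot A at value $172, so the others get W − 172 = $374.
Without Quispe: best allocation of the remaining 3 bidders over all 4 lots is Jensen→Lot A ($168), Lindqvist→Lot G ($133), Leclerc→Lot D ($170), total $471.
VCG payment = (others' best without Quispe) − (others' welfare with Quispe) = 471 − 374 = $97.

Quispe pays $97.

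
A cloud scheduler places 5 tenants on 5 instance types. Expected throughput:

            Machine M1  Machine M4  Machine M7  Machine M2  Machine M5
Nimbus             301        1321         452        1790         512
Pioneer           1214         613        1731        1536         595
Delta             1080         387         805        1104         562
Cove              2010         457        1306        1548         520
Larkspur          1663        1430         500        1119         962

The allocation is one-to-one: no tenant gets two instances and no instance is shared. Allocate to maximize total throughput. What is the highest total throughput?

Maximum total: 7523 ops/s

Optimal: Nimbus→Machine M2 (1790 ops/s), Pioneer→Machine M7 (1731 ops/s), Delta→Machine M5 (562 ops/s), Cove→Machine M1 (2010 ops/s), Larkspur→Machine M4 (1430 ops/s) — total 1790+1731+562+2010+1430 = 7523 ops/s.
Row-greedy (each tenant in turn takes its best remaining instance) gives 6551 ops/s, worse by 972.
Next-best assignment: Nimbus→Machine M4, Pioneer→Machine M7, Delta→Machine M2, Cove→Machine M1, Larkspur→Machine M5 = 7128 ops/s.
Every other assignment is strictly worse.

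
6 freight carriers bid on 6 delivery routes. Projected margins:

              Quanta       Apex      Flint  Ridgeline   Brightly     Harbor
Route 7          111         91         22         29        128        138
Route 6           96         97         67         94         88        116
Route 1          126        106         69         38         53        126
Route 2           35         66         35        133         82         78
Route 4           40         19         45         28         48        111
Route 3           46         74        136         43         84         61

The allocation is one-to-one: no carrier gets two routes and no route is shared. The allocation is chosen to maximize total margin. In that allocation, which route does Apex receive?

Optimal: Quanta→Route 1 ($126k), Apex→Route 6 ($97k), Flint→Route 3 ($136k), Ridgeline→Route 2 ($133k), Brightly→Route 7 ($128k), Harbor→Route 4 ($111k) — total 126+97+136+133+128+111 = $731k.
Column-greedy (each route in turn goes to its best remaining carrier) gives $678k, worse by 53.
Apex's own top route is Route 1 ($106k), but forcing Apex→Route 1 and reassigning the rest optimally gives only $710k — worse by 21.

Apex receives Route 6.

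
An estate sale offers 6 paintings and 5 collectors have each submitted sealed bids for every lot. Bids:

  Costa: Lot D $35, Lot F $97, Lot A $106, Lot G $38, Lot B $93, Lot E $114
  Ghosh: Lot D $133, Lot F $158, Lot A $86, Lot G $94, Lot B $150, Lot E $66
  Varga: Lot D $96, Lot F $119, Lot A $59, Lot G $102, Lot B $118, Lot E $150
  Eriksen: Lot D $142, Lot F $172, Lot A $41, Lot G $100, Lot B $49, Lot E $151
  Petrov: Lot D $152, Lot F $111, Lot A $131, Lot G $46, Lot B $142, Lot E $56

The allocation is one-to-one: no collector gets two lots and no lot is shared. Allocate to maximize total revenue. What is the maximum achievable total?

Optimal: Costa→Lot A ($106), Ghosh→Lot B ($150), Varga→Lot E ($150), Eriksen→Lot F ($172), Petrov→Lot D ($152) — total 106+150+150+172+152 = $730.
Row-greedy (each collector in turn takes its best remaining lot) gives $663, worse by 67.
Next-best assignment: Costa→Lot A, Ghosh→Lot D, Varga→Lot E, Eriksen→Lot F, Petrov→Lot B = $703.
Swapping Costa↔Petrov (Costa→Lot D $35, Petrov→Lot A $131) loses 92.
No other one-to-one assignment exceeds $730.

Max total: $730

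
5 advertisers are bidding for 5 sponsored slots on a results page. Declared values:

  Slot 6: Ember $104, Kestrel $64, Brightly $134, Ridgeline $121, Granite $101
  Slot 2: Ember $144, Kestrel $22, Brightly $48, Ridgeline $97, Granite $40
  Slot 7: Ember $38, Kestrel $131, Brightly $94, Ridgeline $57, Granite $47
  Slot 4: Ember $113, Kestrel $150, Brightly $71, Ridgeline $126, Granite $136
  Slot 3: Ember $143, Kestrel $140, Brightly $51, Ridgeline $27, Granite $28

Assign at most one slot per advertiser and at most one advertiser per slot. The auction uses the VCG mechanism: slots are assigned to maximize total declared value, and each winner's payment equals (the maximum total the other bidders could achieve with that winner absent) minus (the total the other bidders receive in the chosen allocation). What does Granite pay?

Granite pays $39.

Efficient allocation: Ember→Slot 3 ($143), Kestrel→Slot 7 ($131), Brightly→Slot 6 ($134), Ridgeline→Slot 2 ($97), Granite→Slot 4 ($136); total welfare W = $641.
Granite receives Slot 4 at value $136, so the others get W − 136 = $505.
Without Granite: best allocation of the remaining 4 bidders over all 5 slots is Ember→Slot 2 ($144), Kestrel→Slot 3 ($140), Brightly→Slot 6 ($134), Ridgeline→Slot 4 ($126), total $544.
VCG payment = (others' best without Granite) − (others' welfare with Granite) = 544 − 505 = $39.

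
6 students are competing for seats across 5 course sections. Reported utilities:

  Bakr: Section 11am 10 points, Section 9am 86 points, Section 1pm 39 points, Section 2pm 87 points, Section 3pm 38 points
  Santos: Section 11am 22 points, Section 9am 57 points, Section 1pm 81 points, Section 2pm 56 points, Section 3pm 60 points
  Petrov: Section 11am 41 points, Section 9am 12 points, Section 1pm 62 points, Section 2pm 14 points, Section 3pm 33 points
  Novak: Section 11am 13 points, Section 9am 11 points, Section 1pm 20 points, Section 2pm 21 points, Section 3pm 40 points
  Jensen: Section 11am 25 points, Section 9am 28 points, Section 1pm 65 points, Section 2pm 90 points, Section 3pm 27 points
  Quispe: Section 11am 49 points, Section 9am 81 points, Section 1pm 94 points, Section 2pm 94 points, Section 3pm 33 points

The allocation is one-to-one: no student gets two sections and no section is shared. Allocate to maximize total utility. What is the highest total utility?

This is a one-to-one assignment (maximum-weight bipartite matching).
Optimal: Petrov→Section 11am (41 points), Bakr→Section 9am (86 points), Quispe→Section 1pm (94 points), Jensen→Section 2pm (90 points), Santos→Section 3pm (60 points) — total 41+86+94+90+60 = 371 points.
Column-greedy (each section in turn goes to its best remaining student) gives 346 points, worse by 25.
Swapping Jensen↔Bakr (Jensen→Section 9am 28 points, Bakr→Section 2pm 87 points) loses 61.

Maximum total: 371 points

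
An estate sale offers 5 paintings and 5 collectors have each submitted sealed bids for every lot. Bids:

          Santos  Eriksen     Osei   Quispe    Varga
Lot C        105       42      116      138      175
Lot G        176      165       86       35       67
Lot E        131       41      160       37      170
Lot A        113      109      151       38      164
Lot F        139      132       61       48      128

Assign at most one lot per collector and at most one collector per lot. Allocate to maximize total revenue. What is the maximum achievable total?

Optimal: Santos→Lot G ($176), Eriksen→Lot F ($132), Osei→Lot E ($160), Quispe→Lot C ($138), Varga→Lot A ($164) — total 176+132+160+138+164 = $770.

Max total: $770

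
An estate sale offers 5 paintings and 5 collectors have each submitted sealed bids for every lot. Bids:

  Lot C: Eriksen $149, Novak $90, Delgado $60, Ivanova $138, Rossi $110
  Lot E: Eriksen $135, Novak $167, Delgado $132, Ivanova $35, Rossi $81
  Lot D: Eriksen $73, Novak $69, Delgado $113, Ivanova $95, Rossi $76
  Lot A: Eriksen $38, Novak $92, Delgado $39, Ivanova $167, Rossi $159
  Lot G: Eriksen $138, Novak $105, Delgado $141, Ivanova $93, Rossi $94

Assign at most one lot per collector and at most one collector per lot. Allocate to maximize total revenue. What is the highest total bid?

Optimal: Eriksen→Lot G ($138), Novak→Lot E ($167), Delgado→Lot D ($113), Ivanova→Lot C ($138), Rossi→Lot A ($159) — total 138+167+113+138+159 = $715.
Max-entry greedy (repeatedly take the single best remaining cell) gives $700, worse by 15.
Next-best assignment: Eriksen→Lot C, Novak→Lot E, Delgado→Lot G, Ivanova→Lot D, Rossi→Lot A = $711.
Swapping Delgado↔Ivanova (Delgado→Lot C $60, Ivanova→Lot D $95) loses 96.

Max total: $715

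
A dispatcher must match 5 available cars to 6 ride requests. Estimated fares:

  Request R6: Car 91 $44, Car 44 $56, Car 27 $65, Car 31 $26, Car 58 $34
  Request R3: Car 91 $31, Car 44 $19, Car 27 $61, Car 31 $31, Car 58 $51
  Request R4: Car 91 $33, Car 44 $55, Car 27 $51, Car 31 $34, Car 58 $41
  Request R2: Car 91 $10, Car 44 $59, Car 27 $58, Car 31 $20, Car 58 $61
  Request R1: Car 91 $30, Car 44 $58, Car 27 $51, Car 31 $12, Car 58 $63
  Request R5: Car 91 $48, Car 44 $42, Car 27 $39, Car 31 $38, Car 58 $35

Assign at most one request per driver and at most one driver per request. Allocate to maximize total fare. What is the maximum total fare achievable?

Maximum total: $269

Optimal: Car 91→Request R5 ($48), Car 44→Request R2 ($59), Car 27→Request R6 ($65), Car 31→Request R4 ($34), Car 58→Request R1 ($63) — total 48+59+65+34+63 = $269.
Column-greedy (each request in turn goes to its best remaining driver) gives $221, worse by 48.
Every other assignment is strictly worse.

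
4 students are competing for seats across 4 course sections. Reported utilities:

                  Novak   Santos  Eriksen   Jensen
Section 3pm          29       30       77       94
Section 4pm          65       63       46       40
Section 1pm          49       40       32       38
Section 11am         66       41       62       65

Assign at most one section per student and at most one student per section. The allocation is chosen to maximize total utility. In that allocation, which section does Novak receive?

Novak receives Section 1pm.

Optimal: Novak→Section 1pm (49 points), Santos→Section 4pm (63 points), Eriksen→Section 11am (62 points), Jensen→Section 3pm (94 points) — total 49+63+62+94 = 268 points.
Max-entry greedy (repeatedly take the single best remaining cell) gives 255 points, worse by 13.
Next-best assignment: Novak→Section 4pm, Santos→Section 1pm, Eriksen→Section 11am, Jensen→Section 3pm = 261 points.
Checked against all permutations: 268 points is optimal.
Novak's own top section is Section 11am (66 points), but forcing Novak→Section 11am and reassigning the rest optimally gives only 255 points — worse by 13.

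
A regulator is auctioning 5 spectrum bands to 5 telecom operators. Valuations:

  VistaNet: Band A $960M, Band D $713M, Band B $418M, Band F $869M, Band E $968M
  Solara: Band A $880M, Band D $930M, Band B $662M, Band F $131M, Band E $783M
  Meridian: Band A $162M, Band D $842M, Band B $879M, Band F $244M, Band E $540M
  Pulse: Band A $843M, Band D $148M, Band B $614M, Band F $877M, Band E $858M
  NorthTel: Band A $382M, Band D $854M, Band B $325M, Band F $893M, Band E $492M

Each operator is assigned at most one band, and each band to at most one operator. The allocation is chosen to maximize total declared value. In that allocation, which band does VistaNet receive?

Treat this as an assignment problem: match each operator to one band.
Optimal: VistaNet→Band A ($960M), Solara→Band D ($930M), Meridian→Band B ($879M), Pulse→Band E ($858M), NorthTel→Band F ($893M) — total 960+930+879+858+893 = $4520M.
Row-greedy (each operator in turn takes its best remaining band) gives $4036M, worse by 484.
Next-best assignment: VistaNet→Band E, Solara→Band D, Meridian→Band B, Pulse→Band A, NorthTel→Band F = $4513M.
VistaNet's own top band is Band E ($968M), but forcing VistaNet→Band E and reassigning the rest optimally gives only $4513M — worse by 7.

VistaNet receives Band A.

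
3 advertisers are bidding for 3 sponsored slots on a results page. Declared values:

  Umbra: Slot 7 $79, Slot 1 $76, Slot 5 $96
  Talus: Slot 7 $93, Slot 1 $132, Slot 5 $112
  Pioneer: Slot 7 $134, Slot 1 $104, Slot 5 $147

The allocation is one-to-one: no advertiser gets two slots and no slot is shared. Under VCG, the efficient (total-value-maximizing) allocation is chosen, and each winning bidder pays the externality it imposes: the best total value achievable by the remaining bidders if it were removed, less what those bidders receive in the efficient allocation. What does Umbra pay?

Umbra pays $13.

Efficient allocation: Umbra→Slot 5 ($96), Talus→Slot 1 ($132), Pioneer→Slot 7 ($134); total welfare W = $362.
Umbra receives Slot 5 at value $96, so the others get W − 96 = $266.
Without Umbra: best allocation of the remaining 2 bidders over all 3 slots is Talus→Slot 1 ($132), Pioneer→Slot 5 ($147), total $279.
VCG payment = (others' best without Umbra) − (others' welfare with Umbra) = 279 − 266 = $13.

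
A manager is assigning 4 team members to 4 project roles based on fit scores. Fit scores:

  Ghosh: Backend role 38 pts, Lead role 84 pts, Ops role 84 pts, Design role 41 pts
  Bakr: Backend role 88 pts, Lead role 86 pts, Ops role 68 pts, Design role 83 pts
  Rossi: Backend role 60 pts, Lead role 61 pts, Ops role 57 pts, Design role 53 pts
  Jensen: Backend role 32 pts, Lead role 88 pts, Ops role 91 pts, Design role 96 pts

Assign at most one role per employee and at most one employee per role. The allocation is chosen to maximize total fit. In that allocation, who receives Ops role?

Optimal: Ghosh→Ops role (84 pts), Bakr→Backend role (88 pts), Rossi→Lead role (61 pts), Jensen→Design role (96 pts) — total 84+88+61+96 = 329 pts.
Column-greedy (each role in turn goes to its best remaining employee) gives 313 pts, worse by 16.
Next-best assignment: Ghosh→Ops role, Bakr→Lead role, Rossi→Backend role, Jensen→Design role = 326 pts.
Ghosh's own top role is Lead role (84 pts), but forcing Ghosh→Lead role and reassigning the rest optimally gives only 325 pts — worse by 4.

Ghosh receives Ops role.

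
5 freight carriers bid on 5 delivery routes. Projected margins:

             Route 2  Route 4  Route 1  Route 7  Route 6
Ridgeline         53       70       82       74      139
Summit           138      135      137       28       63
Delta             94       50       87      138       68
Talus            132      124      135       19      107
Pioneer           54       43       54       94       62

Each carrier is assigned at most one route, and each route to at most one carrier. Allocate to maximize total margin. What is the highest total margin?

Max total: $601k

Optimal: Ridgeline→Route 6 ($139k), Summit→Route 4 ($135k), Delta→Route 7 ($138k), Talus→Route 1 ($135k), Pioneer→Route 2 ($54k) — total 139+135+138+135+54 = $601k.
Swapping Pioneer↔Delta (Pioneer→Route 7 $94k, Delta→Route 2 $94k) loses 4.
No other one-to-one assignment exceeds $601k.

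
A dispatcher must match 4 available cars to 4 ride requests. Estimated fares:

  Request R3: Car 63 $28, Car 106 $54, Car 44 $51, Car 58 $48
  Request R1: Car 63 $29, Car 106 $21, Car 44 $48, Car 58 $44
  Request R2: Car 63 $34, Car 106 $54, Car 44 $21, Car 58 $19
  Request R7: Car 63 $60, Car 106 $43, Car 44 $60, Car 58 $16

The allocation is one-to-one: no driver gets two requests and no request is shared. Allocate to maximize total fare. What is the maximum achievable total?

This is a one-to-one assignment (maximum-weight bipartite matching).
Optimal: Car 63→Request R7 ($60), Car 106→Request R2 ($54), Car 44→Request R1 ($48), Car 58→Request R3 ($48) — total 60+54+48+48 = $210.
Next-best assignment: Car 63→Request R7, Car 106→Request R2, Car 44→Request R3, Car 58→Request R1 = $209.

Maximum total: $210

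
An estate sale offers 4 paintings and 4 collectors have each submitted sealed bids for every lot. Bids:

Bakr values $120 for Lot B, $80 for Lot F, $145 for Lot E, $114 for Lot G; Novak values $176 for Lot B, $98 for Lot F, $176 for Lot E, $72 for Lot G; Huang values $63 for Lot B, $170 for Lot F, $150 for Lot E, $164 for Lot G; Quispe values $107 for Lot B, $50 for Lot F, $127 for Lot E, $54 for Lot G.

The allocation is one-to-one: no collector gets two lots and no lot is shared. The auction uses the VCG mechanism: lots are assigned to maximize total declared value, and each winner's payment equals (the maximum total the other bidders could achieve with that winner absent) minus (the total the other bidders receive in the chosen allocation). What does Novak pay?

Efficient allocation: Bakr→Lot G ($114), Novak→Lot B ($176), Huang→Lot F ($170), Quispe→Lot E ($127); total welfare W = $587.
Novak receives Lot B at value $176, so the others get W − 176 = $411.
Without Novak: best allocation of the remaining 3 bidders over all 4 lots is Bakr→Lot E ($145), Huang→Lot F ($170), Quispe→Lot B ($107), total $422.
VCG payment = (others' best without Novak) − (others' welfare with Novak) = 422 − 411 = $11.

Novak pays $11.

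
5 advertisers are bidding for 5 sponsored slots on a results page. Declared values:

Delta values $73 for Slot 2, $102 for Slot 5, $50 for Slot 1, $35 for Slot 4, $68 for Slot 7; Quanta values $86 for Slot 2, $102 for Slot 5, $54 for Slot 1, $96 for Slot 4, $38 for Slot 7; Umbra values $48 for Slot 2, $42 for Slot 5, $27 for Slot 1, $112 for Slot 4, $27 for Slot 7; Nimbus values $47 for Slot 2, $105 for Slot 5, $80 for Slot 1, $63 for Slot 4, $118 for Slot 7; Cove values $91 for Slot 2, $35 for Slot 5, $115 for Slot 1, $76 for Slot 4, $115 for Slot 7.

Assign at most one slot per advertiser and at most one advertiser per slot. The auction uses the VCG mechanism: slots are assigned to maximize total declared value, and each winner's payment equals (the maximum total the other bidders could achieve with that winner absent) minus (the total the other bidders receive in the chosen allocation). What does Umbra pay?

Efficient allocation: Delta→Slot 5 ($102), Quanta→Slot 2 ($86), Umbra→Slot 4 ($112), Nimbus→Slot 7 ($118), Cove→Slot 1 ($115); total welfare W = $533.
Umbra receives Slot 4 at value $112, so the others get W − 112 = $421.
Without Umbra: best allocation of the remaining 4 bidders over all 5 slots is Delta→Slot 5 ($102), Quanta→Slot 4 ($96), Nimbus→Slot 7 ($118), Cove→Slot 1 ($115), total $431.
VCG payment = (others' best without Umbra) − (others' welfare with Umbra) = 431 − 421 = $10.

Umbra pays $10.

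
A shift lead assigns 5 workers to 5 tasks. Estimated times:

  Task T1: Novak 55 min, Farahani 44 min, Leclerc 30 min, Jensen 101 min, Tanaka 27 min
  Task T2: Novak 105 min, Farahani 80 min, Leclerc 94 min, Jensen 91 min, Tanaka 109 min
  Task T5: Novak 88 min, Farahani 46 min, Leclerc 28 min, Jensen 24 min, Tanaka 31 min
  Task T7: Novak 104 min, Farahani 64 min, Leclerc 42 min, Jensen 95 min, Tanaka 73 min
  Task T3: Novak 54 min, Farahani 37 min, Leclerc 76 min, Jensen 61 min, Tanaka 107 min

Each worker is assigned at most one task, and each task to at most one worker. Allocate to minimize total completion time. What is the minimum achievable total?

Minimum total: 227 min

Optimal: Novak→Task T3 (54 min), Farahani→Task T2 (80 min), Leclerc→Task T7 (42 min), Jensen→Task T5 (24 min), Tanaka→Task T1 (27 min) — total 54+80+42+24+27 = 227 min.
Row-greedy (each worker in turn takes its cheapest remaining task) gives 290 min, worse by 63.
Next-best assignment: Novak→Task T2, Farahani→Task T3, Leclerc→Task T7, Jensen→Task T5, Tanaka→Task T1 = 235 min.
Every other assignment is strictly worse.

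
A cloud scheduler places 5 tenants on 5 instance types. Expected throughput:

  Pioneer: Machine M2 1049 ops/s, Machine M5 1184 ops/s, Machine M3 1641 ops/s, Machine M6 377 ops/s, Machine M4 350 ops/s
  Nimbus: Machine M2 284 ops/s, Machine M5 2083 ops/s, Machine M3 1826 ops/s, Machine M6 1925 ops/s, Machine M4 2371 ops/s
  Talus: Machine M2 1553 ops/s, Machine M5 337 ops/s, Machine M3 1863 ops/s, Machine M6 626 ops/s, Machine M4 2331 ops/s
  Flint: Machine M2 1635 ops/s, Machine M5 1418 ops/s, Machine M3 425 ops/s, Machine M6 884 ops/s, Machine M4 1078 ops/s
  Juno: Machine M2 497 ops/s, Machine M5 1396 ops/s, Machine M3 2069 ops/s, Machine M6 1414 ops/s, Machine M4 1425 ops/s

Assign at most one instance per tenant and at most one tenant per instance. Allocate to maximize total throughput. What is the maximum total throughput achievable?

Optimal: Pioneer→Machine M5 (1184 ops/s), Nimbus→Machine M6 (1925 ops/s), Talus→Machine M4 (2331 ops/s), Flint→Machine M2 (1635 ops/s), Juno→Machine M3 (2069 ops/s) — total 1184+1925+2331+1635+2069 = 9144 ops/s.
Column-greedy (each instance in turn goes to its best remaining tenant) gives 6763 ops/s, worse by 2381.
Swapping Pioneer↔Nimbus (Pioneer→Machine M6 377 ops/s, Nimbus→Machine M5 2083 ops/s) loses 649.
Checked against all permutations: 9144 ops/s is optimal.

Max total: 9144 ops/s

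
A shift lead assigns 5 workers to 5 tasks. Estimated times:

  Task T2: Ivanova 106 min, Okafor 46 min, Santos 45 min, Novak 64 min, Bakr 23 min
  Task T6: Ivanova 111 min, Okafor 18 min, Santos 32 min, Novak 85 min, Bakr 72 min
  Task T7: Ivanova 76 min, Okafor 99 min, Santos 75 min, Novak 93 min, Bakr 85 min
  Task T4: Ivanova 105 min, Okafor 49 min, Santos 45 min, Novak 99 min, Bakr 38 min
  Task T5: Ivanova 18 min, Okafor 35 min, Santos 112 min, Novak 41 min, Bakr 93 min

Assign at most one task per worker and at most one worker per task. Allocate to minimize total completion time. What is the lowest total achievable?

This is a one-to-one assignment (minimum-cost bipartite matching).
Optimal: Ivanova→Task T5 (18 min), Okafor→Task T6 (18 min), Santos→Task T4 (45 min), Novak→Task T7 (93 min), Bakr→Task T2 (23 min) — total 18+18+45+93+23 = 197 min.
Every other assignment is strictly worse.

Min total: 197 min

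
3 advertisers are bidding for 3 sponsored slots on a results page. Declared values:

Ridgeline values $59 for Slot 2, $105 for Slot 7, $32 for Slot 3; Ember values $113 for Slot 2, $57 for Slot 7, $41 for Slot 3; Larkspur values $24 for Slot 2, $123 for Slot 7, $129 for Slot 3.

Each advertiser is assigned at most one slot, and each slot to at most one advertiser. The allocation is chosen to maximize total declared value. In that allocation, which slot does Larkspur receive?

This is a one-to-one assignment (maximum-weight bipartite matching).
Optimal: Ridgeline→Slot 7 ($105), Ember→Slot 2 ($113), Larkspur→Slot 3 ($129) — total 105+113+129 = $347.
Next-best assignment: Ridgeline→Slot 3, Ember→Slot 2, Larkspur→Slot 7 = $268.
Every other assignment is strictly worse.

Larkspur receives Slot 3.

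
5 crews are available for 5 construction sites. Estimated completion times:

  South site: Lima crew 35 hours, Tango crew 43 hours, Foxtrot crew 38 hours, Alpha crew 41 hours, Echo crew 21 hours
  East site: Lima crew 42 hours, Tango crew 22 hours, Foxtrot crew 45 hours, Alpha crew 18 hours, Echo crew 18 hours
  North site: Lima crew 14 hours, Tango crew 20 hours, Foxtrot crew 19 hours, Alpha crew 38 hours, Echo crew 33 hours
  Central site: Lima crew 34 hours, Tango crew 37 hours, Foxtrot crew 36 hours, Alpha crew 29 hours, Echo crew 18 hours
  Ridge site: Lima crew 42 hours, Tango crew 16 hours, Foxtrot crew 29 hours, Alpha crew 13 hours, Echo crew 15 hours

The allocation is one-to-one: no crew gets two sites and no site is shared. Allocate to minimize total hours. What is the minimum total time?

Minimum total: 104 hours

Optimal: Lima crew→North site (14 hours), Tango crew→Ridge site (16 hours), Foxtrot crew→South site (38 hours), Alpha crew→East site (18 hours), Echo crew→Central site (18 hours) — total 14+16+38+18+18 = 104 hours.
Row-greedy (each crew in turn takes its cheapest remaining site) gives 105 hours, worse by 1.
Next-best assignment: Lima crew→North site, Tango crew→East site, Foxtrot crew→South site, Alpha crew→Ridge site, Echo crew→Central site = 105 hours.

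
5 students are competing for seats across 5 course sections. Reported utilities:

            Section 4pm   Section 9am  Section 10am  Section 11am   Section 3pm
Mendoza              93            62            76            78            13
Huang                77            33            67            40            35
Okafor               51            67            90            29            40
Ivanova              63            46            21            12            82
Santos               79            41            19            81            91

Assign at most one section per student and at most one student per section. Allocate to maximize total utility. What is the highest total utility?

Optimal: Mendoza→Section 9am (62 points), Huang→Section 4pm (77 points), Okafor→Section 10am (90 points), Ivanova→Section 3pm (82 points), Santos→Section 11am (81 points) — total 62+77+90+82+81 = 392 points.
Next-best assignment: Mendoza→Section 4pm, Huang→Section 10am, Okafor→Section 9am, Ivanova→Section 3pm, Santos→Section 11am = 390 points.
Checked against all permutations: 392 points is optimal.

Max total: 392 points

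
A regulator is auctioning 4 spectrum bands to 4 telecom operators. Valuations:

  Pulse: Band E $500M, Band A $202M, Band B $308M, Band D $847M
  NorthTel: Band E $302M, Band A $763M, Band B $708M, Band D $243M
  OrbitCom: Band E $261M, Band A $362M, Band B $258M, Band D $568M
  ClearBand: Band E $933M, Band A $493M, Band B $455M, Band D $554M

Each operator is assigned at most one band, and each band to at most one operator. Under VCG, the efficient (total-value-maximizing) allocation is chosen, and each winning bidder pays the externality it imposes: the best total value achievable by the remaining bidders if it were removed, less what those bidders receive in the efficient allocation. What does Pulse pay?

Efficient allocation: Pulse→Band D ($847M), NorthTel→Band B ($708M), OrbitCom→Band A ($362M), ClearBand→Band E ($933M); total welfare W = $2850M.
Pulse receives Band D at value $847M, so the others get W − 847 = $2003M.
Without Pulse: best allocation of the remaining 3 bidders over all 4 bands is NorthTel→Band A ($763M), OrbitCom→Band D ($568M), ClearBand→Band E ($933M), total $2264M.
VCG payment = (others' best without Pulse) − (others' welfare with Pulse) = 2264 − 2003 = $261M.

Pulse pays $261M.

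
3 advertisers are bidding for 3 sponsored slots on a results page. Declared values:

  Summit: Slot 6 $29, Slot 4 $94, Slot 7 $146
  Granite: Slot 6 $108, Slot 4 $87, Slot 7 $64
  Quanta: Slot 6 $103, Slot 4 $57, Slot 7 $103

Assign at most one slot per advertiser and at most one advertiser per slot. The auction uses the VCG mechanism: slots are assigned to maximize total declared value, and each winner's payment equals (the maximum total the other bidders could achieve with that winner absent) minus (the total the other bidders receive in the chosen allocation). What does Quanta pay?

Efficient allocation: Summit→Slot 7 ($146), Granite→Slot 4 ($87), Quanta→Slot 6 ($103); total welfare W = $336.
Quanta receives Slot 6 at value $103, so the others get W − 103 = $233.
Without Quanta: best allocation of the remaining 2 bidders over all 3 slots is Summit→Slot 7 ($146), Granite→Slot 6 ($108), total $254.
VCG payment = (others' best without Quanta) − (others' welfare with Quanta) = 254 − 233 = $21.

Quanta pays $21.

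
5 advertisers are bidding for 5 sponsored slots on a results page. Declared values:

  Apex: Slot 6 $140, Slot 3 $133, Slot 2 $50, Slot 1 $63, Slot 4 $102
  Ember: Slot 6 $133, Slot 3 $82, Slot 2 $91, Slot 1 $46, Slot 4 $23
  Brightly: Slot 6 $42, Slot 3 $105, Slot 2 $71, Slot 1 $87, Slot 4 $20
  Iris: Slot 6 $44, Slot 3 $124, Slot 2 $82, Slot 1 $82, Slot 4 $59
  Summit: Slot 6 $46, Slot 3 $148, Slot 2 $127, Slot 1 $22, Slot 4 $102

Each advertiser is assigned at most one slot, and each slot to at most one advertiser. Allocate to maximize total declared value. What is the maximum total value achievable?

Max total: $573

Optimal: Apex→Slot 4 ($102), Ember→Slot 6 ($133), Brightly→Slot 1 ($87), Iris→Slot 3 ($124), Summit→Slot 2 ($127) — total 102+133+87+124+127 = $573.
Max-entry greedy (repeatedly take the single best remaining cell) gives $525, worse by 48.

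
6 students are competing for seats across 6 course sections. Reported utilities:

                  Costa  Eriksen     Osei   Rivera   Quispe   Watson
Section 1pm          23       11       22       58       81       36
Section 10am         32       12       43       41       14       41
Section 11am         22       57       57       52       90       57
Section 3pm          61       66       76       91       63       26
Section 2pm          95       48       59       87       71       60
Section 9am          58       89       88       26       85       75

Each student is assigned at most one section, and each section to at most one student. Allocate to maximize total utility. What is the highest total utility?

Maximum total: 456 points

Optimal: Costa→Section 2pm (95 points), Eriksen→Section 9am (89 points), Osei→Section 10am (43 points), Rivera→Section 3pm (91 points), Quispe→Section 1pm (81 points), Watson→Section 11am (57 points) — total 95+89+43+91+81+57 = 456 points.
Max-entry greedy (repeatedly take the single best remaining cell) gives 444 points, worse by 12.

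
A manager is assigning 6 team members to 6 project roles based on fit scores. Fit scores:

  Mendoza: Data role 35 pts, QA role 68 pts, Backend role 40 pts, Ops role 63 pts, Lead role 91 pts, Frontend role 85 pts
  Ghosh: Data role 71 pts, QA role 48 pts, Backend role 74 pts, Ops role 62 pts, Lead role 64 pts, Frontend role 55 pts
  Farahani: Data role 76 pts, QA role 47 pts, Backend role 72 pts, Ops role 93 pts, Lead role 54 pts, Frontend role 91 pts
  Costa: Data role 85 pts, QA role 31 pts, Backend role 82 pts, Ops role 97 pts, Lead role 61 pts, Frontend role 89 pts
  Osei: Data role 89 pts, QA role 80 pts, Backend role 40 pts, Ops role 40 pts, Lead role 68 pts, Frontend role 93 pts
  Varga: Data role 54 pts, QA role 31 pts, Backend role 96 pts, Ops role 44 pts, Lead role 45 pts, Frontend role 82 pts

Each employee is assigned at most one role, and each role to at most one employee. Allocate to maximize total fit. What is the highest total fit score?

Optimal: Mendoza→Lead role (91 pts), Ghosh→Data role (71 pts), Farahani→Frontend role (91 pts), Costa→Ops role (97 pts), Osei→QA role (80 pts), Varga→Backend role (96 pts) — total 91+71+91+97+80+96 = 526 pts.
Max-entry greedy (repeatedly take the single best remaining cell) gives 501 pts, worse by 25.
Swapping Mendoza↔Ghosh (Mendoza→Data role 35 pts, Ghosh→Lead role 64 pts) loses 63.

Max total: 526 pts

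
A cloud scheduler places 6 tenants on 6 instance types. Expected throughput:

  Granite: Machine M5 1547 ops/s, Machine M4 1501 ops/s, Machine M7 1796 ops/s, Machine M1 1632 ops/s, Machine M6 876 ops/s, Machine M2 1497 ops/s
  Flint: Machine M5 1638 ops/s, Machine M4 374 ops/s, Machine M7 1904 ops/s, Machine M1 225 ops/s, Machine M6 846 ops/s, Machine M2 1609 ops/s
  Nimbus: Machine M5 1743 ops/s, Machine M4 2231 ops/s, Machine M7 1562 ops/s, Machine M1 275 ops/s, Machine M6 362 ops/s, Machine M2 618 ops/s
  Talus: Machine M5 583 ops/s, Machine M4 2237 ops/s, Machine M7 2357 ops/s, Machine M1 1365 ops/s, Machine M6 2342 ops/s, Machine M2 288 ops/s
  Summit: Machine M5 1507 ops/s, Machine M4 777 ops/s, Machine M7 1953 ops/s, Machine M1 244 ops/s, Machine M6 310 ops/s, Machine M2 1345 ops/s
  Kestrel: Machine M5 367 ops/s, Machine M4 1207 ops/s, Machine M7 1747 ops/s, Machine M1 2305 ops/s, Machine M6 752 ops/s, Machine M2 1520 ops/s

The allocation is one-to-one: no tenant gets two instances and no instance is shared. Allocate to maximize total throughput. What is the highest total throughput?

Treat this as an assignment problem: match each tenant to one instance.
Optimal: Granite→Machine M5 (1547 ops/s), Flint→Machine M2 (1609 ops/s), Nimbus→Machine M4 (2231 ops/s), Talus→Machine M6 (2342 ops/s), Summit→Machine M7 (1953 ops/s), Kestrel→Machine M1 (2305 ops/s) — total 1547+1609+2231+2342+1953+2305 = 11987 ops/s.
Max-entry greedy (repeatedly take the single best remaining cell) gives 10338 ops/s, worse by 1649.

Max total: 11987 ops/s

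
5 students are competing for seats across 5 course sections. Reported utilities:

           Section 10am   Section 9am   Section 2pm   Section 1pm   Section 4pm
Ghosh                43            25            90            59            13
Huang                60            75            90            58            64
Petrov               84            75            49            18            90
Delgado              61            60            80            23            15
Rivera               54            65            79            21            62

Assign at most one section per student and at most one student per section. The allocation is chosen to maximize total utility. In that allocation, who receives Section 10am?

This is a one-to-one assignment (maximum-weight bipartite matching).
Optimal: Ghosh→Section 1pm (59 points), Huang→Section 2pm (90 points), Petrov→Section 4pm (90 points), Delgado→Section 10am (61 points), Rivera→Section 9am (65 points) — total 59+90+90+61+65 = 365 points.
Row-greedy (each student in turn takes its best remaining section) gives 337 points, worse by 28.
Delgado's own top section is Section 2pm (80 points), but forcing Delgado→Section 2pm and reassigning the rest optimally gives only 360 points — worse by 5.

Delgado receives Section 10am.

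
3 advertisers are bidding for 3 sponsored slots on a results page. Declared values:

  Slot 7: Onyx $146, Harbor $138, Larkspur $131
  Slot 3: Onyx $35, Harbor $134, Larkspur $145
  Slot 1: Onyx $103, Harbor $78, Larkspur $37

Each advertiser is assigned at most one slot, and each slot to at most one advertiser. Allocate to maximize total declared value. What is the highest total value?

Treat this as an assignment problem: match each advertiser to one slot.
Optimal: Onyx→Slot 1 ($103), Harbor→Slot 7 ($138), Larkspur→Slot 3 ($145) — total 103+138+145 = $386.
Row-greedy (each advertiser in turn takes its best remaining slot) gives $317, worse by 69.

Maximum total: $386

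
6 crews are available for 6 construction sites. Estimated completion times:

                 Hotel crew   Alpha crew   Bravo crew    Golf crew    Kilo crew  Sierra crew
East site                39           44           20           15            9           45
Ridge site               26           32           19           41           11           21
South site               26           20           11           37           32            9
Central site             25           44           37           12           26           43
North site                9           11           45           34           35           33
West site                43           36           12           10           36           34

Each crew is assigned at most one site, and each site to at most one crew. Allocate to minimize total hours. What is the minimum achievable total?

Min total: 79 hours

This is a one-to-one assignment (minimum-cost bipartite matching).
Optimal: Hotel crew→Ridge site (26 hours), Alpha crew→North site (11 hours), Bravo crew→West site (12 hours), Golf crew→Central site (12 hours), Kilo crew→East site (9 hours), Sierra crew→South site (9 hours) — total 26+11+12+12+9+9 = 79 hours.
Column-greedy (each site in turn goes to its cheapest remaining crew) gives 94 hours, worse by 15.
Next-best assignment: Hotel crew→Central site, Alpha crew→North site, Bravo crew→Ridge site, Golf crew→West site, Kilo crew→East site, Sierra crew→South site = 83 hours.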